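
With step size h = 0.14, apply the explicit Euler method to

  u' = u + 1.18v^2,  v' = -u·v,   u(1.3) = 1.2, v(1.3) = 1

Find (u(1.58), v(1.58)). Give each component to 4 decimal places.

1.8622, 0.6534

Euler on (u,v): u_{n+1} = u_n + h·u', v_{n+1} = v_n + h·v'.
1.300000: (1.200000, 1.000000); f=(2.380000, -1.200000) → (1.533200, 0.832000)
1.440000: (1.533200, 0.832000); f=(2.350024, -1.275622) → (1.862203, 0.653413)
(u(1.58), v(1.58)) ≈ (1.8622, 0.6534)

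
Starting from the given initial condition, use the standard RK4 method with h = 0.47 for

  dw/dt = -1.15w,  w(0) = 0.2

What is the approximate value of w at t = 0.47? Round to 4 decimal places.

RK4: k1 = f(t_n, w_n); k2 = f(t_n + h/2, w_n + (h/2)·k1); k3 = f(t_n + h/2, w_n + (h/2)·k2); k4 = f(t_n + h, w_n + h·k3); w_{n+1} = w_n + (h/6)·(k1 + 2k2 + 2k3 + k4).
t=0.000000, w=0.200000:
  k1 = f(0.000000, 0.200000) = -0.230000
  k2 = f(0.235000, 0.145950) = -0.167843
  k3 = f(0.235000, 0.160557) = -0.184641
  k4 = f(0.470000, 0.113219) = -0.130202
  w ← 0.200000 + (0.47/6)·(k1 + 2k2 + 2k3 + k4) = 0.116562
w(0.47) ≈ 0.1166

0.1166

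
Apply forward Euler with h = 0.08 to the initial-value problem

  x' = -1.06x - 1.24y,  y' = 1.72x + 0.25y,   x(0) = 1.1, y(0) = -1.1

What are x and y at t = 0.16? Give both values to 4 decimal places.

Euler on (x,y): x_{n+1} = x_n + h·x', y_{n+1} = y_n + h·y'.
0.000000: (1.100000, -1.100000); f=(0.198000, 1.617000) → (1.115840, -0.970640)
0.080000: (1.115840, -0.970640); f=(0.020803, 1.676585) → (1.117504, -0.836513)
(x(0.16), y(0.16)) ≈ (1.1175, -0.8365)

1.1175, -0.8365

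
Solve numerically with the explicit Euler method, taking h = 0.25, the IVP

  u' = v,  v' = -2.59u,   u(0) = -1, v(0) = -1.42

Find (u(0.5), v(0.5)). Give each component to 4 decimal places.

-1.5481, 0.1049

Euler on (u,v): u_{n+1} = u_n + h·u', v_{n+1} = v_n + h·v'.
0.000000: (-1.000000, -1.420000); f=(-1.420000, 2.590000) → (-1.355000, -0.772500)
0.250000: (-1.355000, -0.772500); f=(-0.772500, 3.509450) → (-1.548125, 0.104862)
(u(0.5), v(0.5)) ≈ (-1.5481, 0.1049)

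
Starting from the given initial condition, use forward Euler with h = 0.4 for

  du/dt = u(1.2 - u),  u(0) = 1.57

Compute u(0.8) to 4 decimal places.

Euler: u_{n+1} = u_n + h·f(t_n, u_n).
t=0.000000, u=1.570000: f=-0.580900 → u ← 1.570000 + 0.4·(-0.580900) = 1.337640
t=0.400000, u=1.337640: f=-0.184113 → u ← 1.337640 + 0.4·(-0.184113) = 1.263995
u(0.8) ≈ 1.2640

1.2640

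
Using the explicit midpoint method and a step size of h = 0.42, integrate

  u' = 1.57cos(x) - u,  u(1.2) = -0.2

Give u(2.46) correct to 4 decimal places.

Midpoint: k1 = f(x_n, u_n); k2 = f(x_n + h/2, u_n + (h/2)·k1); u_{n+1} = u_n + h·k2.
x=1.200000, u=-0.200000:
  k1 = f(1.200000, -0.200000) = 0.768902
  k2 = f(1.410000, -0.038531) = 0.289894
  u ← -0.200000 + 0.42·0.289894 = -0.078244
x=1.620000, u=-0.078244:
  k1 = f(1.620000, -0.078244) = 0.001026
  k2 = f(1.830000, -0.078029) = -0.324379
  u ← -0.078244 + 0.42·(-0.324379) = -0.214484
x=2.040000, u=-0.214484:
  k1 = f(2.040000, -0.214484) = -0.495433
  k2 = f(2.250000, -0.318525) = -0.667708
  u ← -0.214484 + 0.42·(-0.667708) = -0.494921
u(2.46) ≈ -0.4949

-0.4949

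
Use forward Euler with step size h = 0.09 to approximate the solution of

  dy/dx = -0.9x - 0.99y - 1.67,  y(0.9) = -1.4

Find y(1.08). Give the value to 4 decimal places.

-1.5954

Euler: y_{n+1} = y_n + h·f(x_n, y_n).
x=0.900000, y=-1.400000: f=-1.094000 → y ← -1.400000 + 0.09·(-1.094000) = -1.498460
x=0.990000, y=-1.498460: f=-1.077525 → y ← -1.498460 + 0.09·(-1.077525) = -1.595437
y(1.08) ≈ -1.5954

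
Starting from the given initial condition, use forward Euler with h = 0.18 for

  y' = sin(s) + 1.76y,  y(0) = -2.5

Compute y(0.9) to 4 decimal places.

-9.4737

Euler: y_{n+1} = y_n + h·f(s_n, y_n).
s=0.000000, y=-2.500000: f=-4.400000 → y ← -2.500000 + 0.18·(-4.400000) = -3.292000
s=0.180000, y=-3.292000: f=-5.614890 → y ← -3.292000 + 0.18·(-5.614890) = -4.302680
s=0.360000, y=-4.302680: f=-7.220443 → y ← -4.302680 + 0.18·(-7.220443) = -5.602360
s=0.540000, y=-5.602360: f=-9.346018 → y ← -5.602360 + 0.18·(-9.346018) = -7.284643
s=0.720000, y=-7.284643: f=-12.161587 → y ← -7.284643 + 0.18·(-12.161587) = -9.473729
y(0.9) ≈ -9.4737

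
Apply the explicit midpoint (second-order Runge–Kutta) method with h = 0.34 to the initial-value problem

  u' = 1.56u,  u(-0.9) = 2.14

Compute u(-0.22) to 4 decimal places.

5.9758

Midpoint: k1 = f(s_n, u_n); k2 = f(s_n + h/2, u_n + (h/2)·k1); u_{n+1} = u_n + h·k2.
s=-0.900000, u=2.140000:
  k1 = f(-0.900000, 2.140000) = 3.338400
  k2 = f(-0.730000, 2.707528) = 4.223744
  u ← 2.140000 + 0.34·4.223744 = 3.576073
s=-0.560000, u=3.576073:
  k1 = f(-0.560000, 3.576073) = 5.578674
  k2 = f(-0.390000, 4.524447) = 7.058138
  u ← 3.576073 + 0.34·7.058138 = 5.975840
u(-0.22) ≈ 5.9758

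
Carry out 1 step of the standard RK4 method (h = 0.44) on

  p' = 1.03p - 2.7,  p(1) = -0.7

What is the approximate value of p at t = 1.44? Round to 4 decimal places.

RK4: k1 = f(t_n, p_n); k2 = f(t_n + h/2, p_n + (h/2)·k1); k3 = f(t_n + h/2, p_n + (h/2)·k2); k4 = f(t_n + h, p_n + h·k3); p_{n+1} = p_n + (h/6)·(k1 + 2k2 + 2k3 + k4).
t=1.000000, p=-0.700000:
  k1 = f(1.000000, -0.700000) = -3.421000
  k2 = f(1.220000, -1.452620) = -4.196199
  k3 = f(1.220000, -1.623164) = -4.371859
  k4 = f(1.440000, -2.623618) = -5.402326
  p ← -0.700000 + (0.44/6)·(k1 + 2k2 + 2k3 + k4) = -2.603692
p(1.44) ≈ -2.6037

-2.6037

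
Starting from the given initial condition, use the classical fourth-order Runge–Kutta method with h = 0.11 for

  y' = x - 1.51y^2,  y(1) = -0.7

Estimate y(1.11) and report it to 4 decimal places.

RK4: k1 = f(x_n, y_n); k2 = f(x_n + h/2, y_n + (h/2)·k1); k3 = f(x_n + h/2, y_n + (h/2)·k2); k4 = f(x_n + h, y_n + h·k3); y_{n+1} = y_n + (h/6)·(k1 + 2k2 + 2k3 + k4).
x=1.000000, y=-0.700000:
  k1 = f(1.000000, -0.700000) = 0.260100
  k2 = f(1.055000, -0.685694) = 0.345033
  k3 = f(1.055000, -0.681023) = 0.354673
  k4 = f(1.110000, -0.660986) = 0.450277
  y ← -0.700000 + (0.11/6)·(k1 + 2k2 + 2k3 + k4) = -0.661321
y(1.11) ≈ -0.6613

-0.6613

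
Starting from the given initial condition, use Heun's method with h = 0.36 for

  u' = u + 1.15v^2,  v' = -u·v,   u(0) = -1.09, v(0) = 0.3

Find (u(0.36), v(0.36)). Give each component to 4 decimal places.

Heun on (u,v): k1 = f(t_n, state_n); k2 = f(t_n + h, state_n + h·k1); state_{n+1} = state_n + (h/2)·(k1 + k2).
0.000000: (-1.090000, 0.300000)
  k1 = (-0.986500, 0.327000)
  predictor → (-1.445140, 0.417720)
  k2 = (-1.244477, 0.603664)
  → (-1.491576, 0.467519)
(u(0.36), v(0.36)) ≈ (-1.4916, 0.4675)

-1.4916, 0.4675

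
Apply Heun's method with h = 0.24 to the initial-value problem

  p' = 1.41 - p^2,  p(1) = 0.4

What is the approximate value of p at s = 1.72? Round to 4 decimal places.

0.9784

Heun: k1 = f(s_n, p_n); k2 = f(s_n + h, p_n + h·k1); p_{n+1} = p_n + (h/2)·(k1 + k2).
s=1.000000, p=0.400000:
  k1 = f(1.000000, 0.400000) = 1.250000
  k2 = f(1.240000, 0.700000) = 0.920000
  p ← 0.400000 + (0.24/2)·(1.250000 + 0.920000) = 0.660400
s=1.240000, p=0.660400:
  k1 = f(1.240000, 0.660400) = 0.973872
  k2 = f(1.480000, 0.894129) = 0.610533
  p ← 0.660400 + (0.24/2)·(0.973872 + 0.610533) = 0.850529
s=1.480000, p=0.850529:
  k1 = f(1.480000, 0.850529) = 0.686601
  k2 = f(1.720000, 1.015313) = 0.379140
  p ← 0.850529 + (0.24/2)·(0.686601 + 0.379140) = 0.978417
p(1.72) ≈ 0.9784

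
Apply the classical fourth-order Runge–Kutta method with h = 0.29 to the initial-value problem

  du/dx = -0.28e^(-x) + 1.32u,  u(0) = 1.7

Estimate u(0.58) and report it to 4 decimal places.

RK4: k1 = f(x_n, u_n); k2 = f(x_n + h/2, u_n + (h/2)·k1); k3 = f(x_n + h/2, u_n + (h/2)·k2); k4 = f(x_n + h, u_n + h·k3); u_{n+1} = u_n + (h/6)·(k1 + 2k2 + 2k3 + k4).
x=0.000000, u=1.700000:
  k1 = f(0.000000, 1.700000) = 1.964000
  k2 = f(0.145000, 1.984780) = 2.377703
  k3 = f(0.145000, 2.044767) = 2.456886
  k4 = f(0.290000, 2.412497) = 2.974982
  u ← 1.700000 + (0.29/6)·(k1 + 2k2 + 2k3 + k4) = 2.406061
x=0.290000, u=2.406061:
  k1 = f(0.290000, 2.406061) = 2.966487
  k2 = f(0.435000, 2.836202) = 3.562552
  k3 = f(0.435000, 2.922631) = 3.676639
  k4 = f(0.580000, 3.472286) = 4.426647
  u ← 2.406061 + (0.29/6)·(k1 + 2k2 + 2k3 + k4) = 3.463184
u(0.58) ≈ 3.4632

3.4632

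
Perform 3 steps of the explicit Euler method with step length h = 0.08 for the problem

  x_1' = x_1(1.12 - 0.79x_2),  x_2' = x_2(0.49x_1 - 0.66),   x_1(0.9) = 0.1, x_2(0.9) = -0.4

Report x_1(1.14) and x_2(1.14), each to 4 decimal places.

0.1381, -0.3447

Euler on (x_1,x_2): x_1_{n+1} = x_1_n + h·x_1', x_2_{n+1} = x_2_n + h·x_2'.
0.900000: (0.100000, -0.400000); f=(0.143600, 0.244400) → (0.111488, -0.380448)
0.980000: (0.111488, -0.380448); f=(0.158375, 0.230312) → (0.124158, -0.362023)
1.060000: (0.124158, -0.362023); f=(0.174566, 0.216911) → (0.138123, -0.344670)
(x_1(1.14), x_2(1.14)) ≈ (0.1381, -0.3447)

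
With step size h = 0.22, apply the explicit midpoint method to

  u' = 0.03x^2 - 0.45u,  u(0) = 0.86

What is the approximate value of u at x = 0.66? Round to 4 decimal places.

Midpoint: k1 = f(x_n, u_n); k2 = f(x_n + h/2, u_n + (h/2)·k1); u_{n+1} = u_n + h·k2.
x=0.000000, u=0.860000:
  k1 = f(0.000000, 0.860000) = -0.387000
  k2 = f(0.110000, 0.817430) = -0.367480
  u ← 0.860000 + 0.22·(-0.367480) = 0.779154
x=0.220000, u=0.779154:
  k1 = f(0.220000, 0.779154) = -0.349167
  k2 = f(0.330000, 0.740746) = -0.330069
  u ← 0.779154 + 0.22·(-0.330069) = 0.706539
x=0.440000, u=0.706539:
  k1 = f(0.440000, 0.706539) = -0.312135
  k2 = f(0.550000, 0.672204) = -0.293417
  u ← 0.706539 + 0.22·(-0.293417) = 0.641987
u(0.66) ≈ 0.6420

0.6420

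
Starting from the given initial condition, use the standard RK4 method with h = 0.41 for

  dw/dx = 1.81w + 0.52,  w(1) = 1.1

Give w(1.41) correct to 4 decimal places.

RK4: k1 = f(x_n, w_n); k2 = f(x_n + h/2, w_n + (h/2)·k1); k3 = f(x_n + h/2, w_n + (h/2)·k2); k4 = f(x_n + h, w_n + h·k3); w_{n+1} = w_n + (h/6)·(k1 + 2k2 + 2k3 + k4).
x=1.000000, w=1.100000:
  k1 = f(1.000000, 1.100000) = 2.511000
  k2 = f(1.205000, 1.614755) = 3.442707
  k3 = f(1.205000, 1.805755) = 3.788416
  k4 = f(1.410000, 2.653251) = 5.322384
  w ← 1.100000 + (0.41/6)·(k1 + 2k2 + 2k3 + k4) = 2.623535
w(1.41) ≈ 2.6235

2.6235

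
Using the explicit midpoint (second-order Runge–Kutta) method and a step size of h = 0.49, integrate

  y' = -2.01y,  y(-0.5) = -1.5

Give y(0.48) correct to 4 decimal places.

-0.3752

Midpoint: k1 = f(t_n, y_n); k2 = f(t_n + h/2, y_n + (h/2)·k1); y_{n+1} = y_n + h·k2.
t=-0.500000, y=-1.500000:
  k1 = f(-0.500000, -1.500000) = 3.015000
  k2 = f(-0.255000, -0.761325) = 1.530263
  y ← -1.500000 + 0.49·1.530263 = -0.750171
t=-0.010000, y=-0.750171:
  k1 = f(-0.010000, -0.750171) = 1.507844
  k2 = f(0.235000, -0.380749) = 0.765306
  y ← -0.750171 + 0.49·0.765306 = -0.375171
y(0.48) ≈ -0.3752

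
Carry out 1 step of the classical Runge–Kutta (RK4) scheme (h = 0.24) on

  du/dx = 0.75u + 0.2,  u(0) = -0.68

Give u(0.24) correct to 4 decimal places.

RK4: k1 = f(x_n, u_n); k2 = f(x_n + h/2, u_n + (h/2)·k1); k3 = f(x_n + h/2, u_n + (h/2)·k2); k4 = f(x_n + h, u_n + h·k3); u_{n+1} = u_n + (h/6)·(k1 + 2k2 + 2k3 + k4).
x=0.000000, u=-0.680000:
  k1 = f(0.000000, -0.680000) = -0.310000
  k2 = f(0.120000, -0.717200) = -0.337900
  k3 = f(0.120000, -0.720548) = -0.340411
  k4 = f(0.240000, -0.761699) = -0.371274
  u ← -0.680000 + (0.24/6)·(k1 + 2k2 + 2k3 + k4) = -0.761516
u(0.24) ≈ -0.7615

-0.7615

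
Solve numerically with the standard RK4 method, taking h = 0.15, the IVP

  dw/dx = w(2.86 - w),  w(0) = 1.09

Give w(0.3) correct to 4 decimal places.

RK4: k1 = f(x_n, w_n); k2 = f(x_n + h/2, w_n + (h/2)·k1); k3 = f(x_n + h/2, w_n + (h/2)·k2); k4 = f(x_n + h, w_n + h·k3); w_{n+1} = w_n + (h/6)·(k1 + 2k2 + 2k3 + k4).
x=0.000000, w=1.090000:
  k1 = f(0.000000, 1.090000) = 1.929300
  k2 = f(0.075000, 1.234698) = 2.006757
  k3 = f(0.075000, 1.240507) = 2.008992
  k4 = f(0.150000, 1.391349) = 2.043406
  w ← 1.090000 + (0.15/6)·(k1 + 2k2 + 2k3 + k4) = 1.390105
x=0.150000, w=1.390105:
  k1 = f(0.150000, 1.390105) = 2.043308
  k2 = f(0.225000, 1.543353) = 2.032051
  k3 = f(0.225000, 1.542509) = 2.032242
  k4 = f(0.300000, 1.694941) = 1.974706
  w ← 1.390105 + (0.15/6)·(k1 + 2k2 + 2k3 + k4) = 1.693770
w(0.3) ≈ 1.6938

1.6938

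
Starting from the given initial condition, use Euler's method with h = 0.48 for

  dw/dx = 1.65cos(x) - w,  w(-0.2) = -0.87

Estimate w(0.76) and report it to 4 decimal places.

0.9295

Euler: w_{n+1} = w_n + h·f(x_n, w_n).
x=-0.200000, w=-0.870000: f=2.487110 → w ← -0.870000 + 0.48·2.487110 = 0.323813
x=0.280000, w=0.323813: f=1.261929 → w ← 0.323813 + 0.48·1.261929 = 0.929539
w(0.76) ≈ 0.9295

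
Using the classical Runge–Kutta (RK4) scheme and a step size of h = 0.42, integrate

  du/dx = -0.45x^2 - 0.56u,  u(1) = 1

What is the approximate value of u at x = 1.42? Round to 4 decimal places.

0.5380

RK4: k1 = f(x_n, u_n); k2 = f(x_n + h/2, u_n + (h/2)·k1); k3 = f(x_n + h/2, u_n + (h/2)·k2); k4 = f(x_n + h, u_n + h·k3); u_{n+1} = u_n + (h/6)·(k1 + 2k2 + 2k3 + k4).
x=1.000000, u=1.000000:
  k1 = f(1.000000, 1.000000) = -1.010000
  k2 = f(1.210000, 0.787900) = -1.100069
  k3 = f(1.210000, 0.768986) = -1.089477
  k4 = f(1.420000, 0.542420) = -1.211135
  u ← 1.000000 + (0.42/6)·(k1 + 2k2 + 2k3 + k4) = 0.537984
u(1.42) ≈ 0.5380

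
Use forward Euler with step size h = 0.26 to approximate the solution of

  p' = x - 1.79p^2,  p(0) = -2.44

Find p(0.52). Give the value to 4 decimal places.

-17.7800

Euler: p_{n+1} = p_n + h·f(x_n, p_n).
x=0.000000, p=-2.440000: f=-10.656944 → p ← -2.440000 + 0.26·(-10.656944) = -5.210805
x=0.260000, p=-5.210805: f=-48.342963 → p ← -5.210805 + 0.26·(-48.342963) = -17.779976
p(0.52) ≈ -17.7800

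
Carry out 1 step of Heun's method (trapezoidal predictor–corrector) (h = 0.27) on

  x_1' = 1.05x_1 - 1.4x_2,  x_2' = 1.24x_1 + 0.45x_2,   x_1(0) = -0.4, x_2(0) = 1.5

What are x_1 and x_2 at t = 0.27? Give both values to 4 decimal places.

Heun on (x_1,x_2): k1 = f(t_n, state_n); k2 = f(t_n + h, state_n + h·k1); state_{n+1} = state_n + (h/2)·(k1 + k2).
0.000000: (-0.400000, 1.500000)
  k1 = (-2.520000, 0.179000)
  predictor → (-1.080400, 1.548330)
  k2 = (-3.302082, -0.642948)
  → (-1.185981, 1.437367)
(x_1(0.27), x_2(0.27)) ≈ (-1.1860, 1.4374)

-1.1860, 1.4374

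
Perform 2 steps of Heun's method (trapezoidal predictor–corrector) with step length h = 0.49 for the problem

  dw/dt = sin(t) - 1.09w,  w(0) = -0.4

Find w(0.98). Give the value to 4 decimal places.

Heun: k1 = f(t_n, w_n); k2 = f(t_n + h, w_n + h·k1); w_{n+1} = w_n + (h/2)·(k1 + k2).
t=0.000000, w=-0.400000:
  k1 = f(0.000000, -0.400000) = 0.436000
  k2 = f(0.490000, -0.186360) = 0.673758
  w ← -0.400000 + (0.49/2)·(0.436000 + 0.673758) = -0.128109
t=0.490000, w=-0.128109:
  k1 = f(0.490000, -0.128109) = 0.610265
  k2 = f(0.980000, 0.170921) = 0.644194
  w ← -0.128109 + (0.49/2)·(0.610265 + 0.644194) = 0.179233
w(0.98) ≈ 0.1792

0.1792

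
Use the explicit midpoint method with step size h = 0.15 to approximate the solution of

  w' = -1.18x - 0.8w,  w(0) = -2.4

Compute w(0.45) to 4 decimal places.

-1.7836

Midpoint: k1 = f(x_n, w_n); k2 = f(x_n + h/2, w_n + (h/2)·k1); w_{n+1} = w_n + h·k2.
x=0.000000, w=-2.400000:
  k1 = f(0.000000, -2.400000) = 1.920000
  k2 = f(0.075000, -2.256000) = 1.716300
  w ← -2.400000 + 0.15·1.716300 = -2.142555
x=0.150000, w=-2.142555:
  k1 = f(0.150000, -2.142555) = 1.537044
  k2 = f(0.225000, -2.027277) = 1.356321
  w ← -2.142555 + 0.15·1.356321 = -1.939107
x=0.300000, w=-1.939107:
  k1 = f(0.300000, -1.939107) = 1.197285
  k2 = f(0.375000, -1.849310) = 1.036948
  w ← -1.939107 + 0.15·1.036948 = -1.783565
w(0.45) ≈ -1.7836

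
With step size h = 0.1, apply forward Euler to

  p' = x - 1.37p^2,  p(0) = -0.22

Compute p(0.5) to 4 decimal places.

-0.1514

Euler: p_{n+1} = p_n + h·f(x_n, p_n).
x=0.000000, p=-0.220000: f=-0.066308 → p ← -0.220000 + 0.1·(-0.066308) = -0.226631
x=0.100000, p=-0.226631: f=0.029635 → p ← -0.226631 + 0.1·0.029635 = -0.223667
x=0.200000, p=-0.223667: f=0.131463 → p ← -0.223667 + 0.1·0.131463 = -0.210521
x=0.300000, p=-0.210521: f=0.239283 → p ← -0.210521 + 0.1·0.239283 = -0.186593
x=0.400000, p=-0.186593: f=0.352301 → p ← -0.186593 + 0.1·0.352301 = -0.151363
p(0.5) ≈ -0.1514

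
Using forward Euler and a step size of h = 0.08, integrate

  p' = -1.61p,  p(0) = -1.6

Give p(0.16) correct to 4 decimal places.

-1.2144

Euler: p_{n+1} = p_n + h·f(x_n, p_n).
x=0.000000, p=-1.600000: f=2.576000 → p ← -1.600000 + 0.08·2.576000 = -1.393920
x=0.080000, p=-1.393920: f=2.244211 → p ← -1.393920 + 0.08·2.244211 = -1.214383
p(0.16) ≈ -1.2144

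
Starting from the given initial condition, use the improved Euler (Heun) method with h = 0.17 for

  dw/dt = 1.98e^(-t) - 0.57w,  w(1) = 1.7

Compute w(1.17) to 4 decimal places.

Heun: k1 = f(t_n, w_n); k2 = f(t_n + h, w_n + h·k1); w_{n+1} = w_n + (h/2)·(k1 + k2).
t=1.000000, w=1.700000:
  k1 = f(1.000000, 1.700000) = -0.240599
  k2 = f(1.170000, 1.659098) = -0.331159
  w ← 1.700000 + (0.17/2)·(-0.240599 + (-0.331159)) = 1.651401
w(1.17) ≈ 1.6514

1.6514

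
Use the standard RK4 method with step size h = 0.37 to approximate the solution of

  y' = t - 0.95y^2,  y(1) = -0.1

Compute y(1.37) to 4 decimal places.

RK4: k1 = f(t_n, y_n); k2 = f(t_n + h/2, y_n + (h/2)·k1); k3 = f(t_n + h/2, y_n + (h/2)·k2); k4 = f(t_n + h, y_n + h·k3); y_{n+1} = y_n + (h/6)·(k1 + 2k2 + 2k3 + k4).
t=1.000000, y=-0.100000:
  k1 = f(1.000000, -0.100000) = 0.990500
  k2 = f(1.185000, 0.083242) = 1.178417
  k3 = f(1.185000, 0.118007) = 1.171771
  k4 = f(1.370000, 0.333555) = 1.264304
  y ← -0.100000 + (0.37/6)·(k1 + 2k2 + 2k3 + k4) = 0.328903
y(1.37) ≈ 0.3289

0.3289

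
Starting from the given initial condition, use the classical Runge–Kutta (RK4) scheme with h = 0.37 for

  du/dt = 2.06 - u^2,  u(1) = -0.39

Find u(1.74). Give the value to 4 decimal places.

0.9380

RK4: k1 = f(t_n, u_n); k2 = f(t_n + h/2, u_n + (h/2)·k1); k3 = f(t_n + h/2, u_n + (h/2)·k2); k4 = f(t_n + h, u_n + h·k3); u_{n+1} = u_n + (h/6)·(k1 + 2k2 + 2k3 + k4).
t=1.000000, u=-0.390000:
  k1 = f(1.000000, -0.390000) = 1.907900
  k2 = f(1.185000, -0.037038) = 2.058628
  k3 = f(1.185000, -0.009154) = 2.059916
  k4 = f(1.370000, 0.372169) = 1.921490
  u ← -0.390000 + (0.37/6)·(k1 + 2k2 + 2k3 + k4) = 0.354100
t=1.370000, u=0.354100:
  k1 = f(1.370000, 0.354100) = 1.934614
  k2 = f(1.555000, 0.712003) = 1.553052
  k3 = f(1.555000, 0.641414) = 1.648588
  k4 = f(1.740000, 0.964077) = 1.130555
  u ← 0.354100 + (0.37/6)·(k1 + 2k2 + 2k3 + k4) = 0.937987
u(1.74) ≈ 0.9380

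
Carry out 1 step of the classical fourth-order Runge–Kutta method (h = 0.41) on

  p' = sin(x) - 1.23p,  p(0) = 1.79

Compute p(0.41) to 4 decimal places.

1.1521

RK4: k1 = f(x_n, p_n); k2 = f(x_n + h/2, p_n + (h/2)·k1); k3 = f(x_n + h/2, p_n + (h/2)·k2); k4 = f(x_n + h, p_n + h·k3); p_{n+1} = p_n + (h/6)·(k1 + 2k2 + 2k3 + k4).
x=0.000000, p=1.790000:
  k1 = f(0.000000, 1.790000) = -2.201700
  k2 = f(0.205000, 1.338652) = -1.442974
  k3 = f(0.205000, 1.494190) = -1.634287
  k4 = f(0.410000, 1.119942) = -0.978920
  p ← 1.790000 + (0.41/6)·(k1 + 2k2 + 2k3 + k4) = 1.152099
p(0.41) ≈ 1.1521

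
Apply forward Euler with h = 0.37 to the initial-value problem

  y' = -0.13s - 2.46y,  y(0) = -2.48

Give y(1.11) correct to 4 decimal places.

Euler: y_{n+1} = y_n + h·f(s_n, y_n).
s=0.000000, y=-2.480000: f=6.100800 → y ← -2.480000 + 0.37·6.100800 = -0.222704
s=0.370000, y=-0.222704: f=0.499752 → y ← -0.222704 + 0.37·0.499752 = -0.037796
s=0.740000, y=-0.037796: f=-0.003222 → y ← -0.037796 + 0.37·(-0.003222) = -0.038988
y(1.11) ≈ -0.0390

-0.0390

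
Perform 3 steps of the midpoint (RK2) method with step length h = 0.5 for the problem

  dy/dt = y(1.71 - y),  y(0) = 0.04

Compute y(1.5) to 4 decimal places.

Midpoint: k1 = f(t_n, y_n); k2 = f(t_n + h/2, y_n + (h/2)·k1); y_{n+1} = y_n + h·k2.
t=0.000000, y=0.040000:
  k1 = f(0.000000, 0.040000) = 0.066800
  k2 = f(0.250000, 0.056700) = 0.093742
  y ← 0.040000 + 0.5·0.093742 = 0.086871
t=0.500000, y=0.086871:
  k1 = f(0.500000, 0.086871) = 0.141003
  k2 = f(0.750000, 0.122122) = 0.193915
  y ← 0.086871 + 0.5·0.193915 = 0.183828
t=1.000000, y=0.183828:
  k1 = f(1.000000, 0.183828) = 0.280554
  k2 = f(1.250000, 0.253967) = 0.369784
  y ← 0.183828 + 0.5·0.369784 = 0.368720
y(1.5) ≈ 0.3687

0.3687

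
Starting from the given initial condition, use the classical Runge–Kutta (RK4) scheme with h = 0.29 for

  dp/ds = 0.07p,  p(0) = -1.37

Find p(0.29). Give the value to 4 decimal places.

-1.3981

RK4: k1 = f(s_n, p_n); k2 = f(s_n + h/2, p_n + (h/2)·k1); k3 = f(s_n + h/2, p_n + (h/2)·k2); k4 = f(s_n + h, p_n + h·k3); p_{n+1} = p_n + (h/6)·(k1 + 2k2 + 2k3 + k4).
s=0.000000, p=-1.370000:
  k1 = f(0.000000, -1.370000) = -0.095900
  k2 = f(0.145000, -1.383906) = -0.096873
  k3 = f(0.145000, -1.384047) = -0.096883
  k4 = f(0.290000, -1.398096) = -0.097867
  p ← -1.370000 + (0.29/6)·(k1 + 2k2 + 2k3 + k4) = -1.398095
p(0.29) ≈ -1.3981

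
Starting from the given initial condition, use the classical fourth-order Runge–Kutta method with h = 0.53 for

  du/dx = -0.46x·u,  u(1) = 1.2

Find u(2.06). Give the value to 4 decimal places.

0.5692

RK4: k1 = f(x_n, u_n); k2 = f(x_n + h/2, u_n + (h/2)·k1); k3 = f(x_n + h/2, u_n + (h/2)·k2); k4 = f(x_n + h, u_n + h·k3); u_{n+1} = u_n + (h/6)·(k1 + 2k2 + 2k3 + k4).
x=1.000000, u=1.200000:
  k1 = f(1.000000, 1.200000) = -0.552000
  k2 = f(1.265000, 1.053720) = -0.613160
  k3 = f(1.265000, 1.037513) = -0.603729
  k4 = f(1.530000, 0.880024) = -0.619361
  u ← 1.200000 + (0.53/6)·(k1 + 2k2 + 2k3 + k4) = 0.881546
x=1.530000, u=0.881546:
  k1 = f(1.530000, 0.881546) = -0.620432
  k2 = f(1.795000, 0.717132) = -0.592136
  k3 = f(1.795000, 0.724630) = -0.598327
  k4 = f(2.060000, 0.564433) = -0.534857
  u ← 0.881546 + (0.53/6)·(k1 + 2k2 + 2k3 + k4) = 0.569181
u(2.06) ≈ 0.5692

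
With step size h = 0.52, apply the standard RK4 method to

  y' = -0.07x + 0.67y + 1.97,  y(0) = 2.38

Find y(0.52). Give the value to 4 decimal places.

RK4: k1 = f(x_n, y_n); k2 = f(x_n + h/2, y_n + (h/2)·k1); k3 = f(x_n + h/2, y_n + (h/2)·k2); k4 = f(x_n + h, y_n + h·k3); y_{n+1} = y_n + (h/6)·(k1 + 2k2 + 2k3 + k4).
x=0.000000, y=2.380000:
  k1 = f(0.000000, 2.380000) = 3.564600
  k2 = f(0.260000, 3.306796) = 4.167353
  k3 = f(0.260000, 3.463512) = 4.272353
  k4 = f(0.520000, 4.601624) = 5.016688
  y ← 2.380000 + (0.52/6)·(k1 + 2k2 + 2k3 + k4) = 4.586594
y(0.52) ≈ 4.5866

4.5866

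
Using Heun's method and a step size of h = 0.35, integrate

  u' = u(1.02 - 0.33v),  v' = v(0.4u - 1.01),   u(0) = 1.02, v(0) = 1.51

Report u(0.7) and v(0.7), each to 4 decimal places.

1.5594, 1.0575

Heun on (u,v): k1 = f(s_n, state_n); k2 = f(s_n + h, state_n + h·k1); state_{n+1} = state_n + (h/2)·(k1 + k2).
0.000000: (1.020000, 1.510000)
  k1 = (0.532134, -0.909020)
  predictor → (1.206247, 1.191843)
  k2 = (0.755945, -0.628699)
  → (1.245414, 1.240899)
0.350000: (1.245414, 1.240899)
  k1 = (0.760329, -0.635135)
  predictor → (1.511529, 1.018602)
  k2 = (1.033676, -0.412929)
  → (1.559365, 1.057488)
(u(0.7), v(0.7)) ≈ (1.5594, 1.0575)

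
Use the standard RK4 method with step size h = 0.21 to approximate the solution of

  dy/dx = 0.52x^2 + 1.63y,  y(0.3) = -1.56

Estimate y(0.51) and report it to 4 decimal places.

-2.1755

RK4: k1 = f(x_n, y_n); k2 = f(x_n + h/2, y_n + (h/2)·k1); k3 = f(x_n + h/2, y_n + (h/2)·k2); k4 = f(x_n + h, y_n + h·k3); y_{n+1} = y_n + (h/6)·(k1 + 2k2 + 2k3 + k4).
x=0.300000, y=-1.560000:
  k1 = f(0.300000, -1.560000) = -2.496000
  k2 = f(0.405000, -1.822080) = -2.884697
  k3 = f(0.405000, -1.862893) = -2.951223
  k4 = f(0.510000, -2.179757) = -3.417752
  y ← -1.560000 + (0.21/6)·(k1 + 2k2 + 2k3 + k4) = -2.175496
y(0.51) ≈ -2.1755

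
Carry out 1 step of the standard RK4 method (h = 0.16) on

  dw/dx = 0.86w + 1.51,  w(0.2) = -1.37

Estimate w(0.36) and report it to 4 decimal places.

-1.3131

RK4: k1 = f(x_n, w_n); k2 = f(x_n + h/2, w_n + (h/2)·k1); k3 = f(x_n + h/2, w_n + (h/2)·k2); k4 = f(x_n + h, w_n + h·k3); w_{n+1} = w_n + (h/6)·(k1 + 2k2 + 2k3 + k4).
x=0.200000, w=-1.370000:
  k1 = f(0.200000, -1.370000) = 0.331800
  k2 = f(0.280000, -1.343456) = 0.354628
  k3 = f(0.280000, -1.341630) = 0.356198
  k4 = f(0.360000, -1.313008) = 0.380813
  w ← -1.370000 + (0.16/6)·(k1 + 2k2 + 2k3 + k4) = -1.313086
w(0.36) ≈ -1.3131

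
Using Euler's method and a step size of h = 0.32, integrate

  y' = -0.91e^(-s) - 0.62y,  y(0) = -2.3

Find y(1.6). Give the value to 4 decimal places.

-1.2594

Euler: y_{n+1} = y_n + h·f(s_n, y_n).
s=0.000000, y=-2.300000: f=0.516000 → y ← -2.300000 + 0.32·0.516000 = -2.134880
s=0.320000, y=-2.134880: f=0.662830 → y ← -2.134880 + 0.32·0.662830 = -1.922774
s=0.640000, y=-1.922774: f=0.712284 → y ← -1.922774 + 0.32·0.712284 = -1.694844
s=0.960000, y=-1.694844: f=0.702370 → y ← -1.694844 + 0.32·0.702370 = -1.470085
s=1.280000, y=-1.470085: f=0.658439 → y ← -1.470085 + 0.32·0.658439 = -1.259385
y(1.6) ≈ -1.2594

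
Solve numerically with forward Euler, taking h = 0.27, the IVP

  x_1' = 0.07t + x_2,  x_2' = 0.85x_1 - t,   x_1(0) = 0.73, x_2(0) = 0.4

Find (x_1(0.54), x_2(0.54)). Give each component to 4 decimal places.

Euler on (x_1,x_2): x_1_{n+1} = x_1_n + h·x_1', x_2_{n+1} = x_2_n + h·x_2'.
0.000000: (0.730000, 0.400000); f=(0.400000, 0.620500) → (0.838000, 0.567535)
0.270000: (0.838000, 0.567535); f=(0.586435, 0.442300) → (0.996337, 0.686956)
(x_1(0.54), x_2(0.54)) ≈ (0.9963, 0.6870)

0.9963, 0.6870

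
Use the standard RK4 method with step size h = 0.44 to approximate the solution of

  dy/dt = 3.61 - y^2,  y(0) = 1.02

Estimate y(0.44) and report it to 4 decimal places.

RK4: k1 = f(t_n, y_n); k2 = f(t_n + h/2, y_n + (h/2)·k1); k3 = f(t_n + h/2, y_n + (h/2)·k2); k4 = f(t_n + h, y_n + h·k3); y_{n+1} = y_n + (h/6)·(k1 + 2k2 + 2k3 + k4).
t=0.000000, y=1.020000:
  k1 = f(0.000000, 1.020000) = 2.569600
  k2 = f(0.220000, 1.585312) = 1.096786
  k3 = f(0.220000, 1.261293) = 2.019140
  k4 = f(0.440000, 1.908422) = -0.032073
  y ← 1.020000 + (0.44/6)·(k1 + 2k2 + 2k3 + k4) = 1.663088
y(0.44) ≈ 1.6631

1.6631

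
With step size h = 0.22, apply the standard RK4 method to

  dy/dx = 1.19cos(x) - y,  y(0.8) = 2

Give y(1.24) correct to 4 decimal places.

1.5022

RK4: k1 = f(x_n, y_n); k2 = f(x_n + h/2, y_n + (h/2)·k1); k3 = f(x_n + h/2, y_n + (h/2)·k2); k4 = f(x_n + h, y_n + h·k3); y_{n+1} = y_n + (h/6)·(k1 + 2k2 + 2k3 + k4).
x=0.800000, y=2.000000:
  k1 = f(0.800000, 2.000000) = -1.170919
  k2 = f(0.910000, 1.871199) = -1.140841
  k3 = f(0.910000, 1.874507) = -1.144150
  k4 = f(1.020000, 1.748287) = -1.125482
  y ← 2.000000 + (0.22/6)·(k1 + 2k2 + 2k3 + k4) = 1.748233
x=1.020000, y=1.748233:
  k1 = f(1.020000, 1.748233) = -1.125427
  k2 = f(1.130000, 1.624436) = -1.116710
  k3 = f(1.130000, 1.625394) = -1.117669
  k4 = f(1.240000, 1.502345) = -1.115838
  y ← 1.748233 + (0.22/6)·(k1 + 2k2 + 2k3 + k4) = 1.502198
y(1.24) ≈ 1.5022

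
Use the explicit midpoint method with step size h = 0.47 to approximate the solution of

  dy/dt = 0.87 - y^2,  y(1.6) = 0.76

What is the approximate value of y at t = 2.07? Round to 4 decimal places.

0.8461

Midpoint: k1 = f(t_n, y_n); k2 = f(t_n + h/2, y_n + (h/2)·k1); y_{n+1} = y_n + h·k2.
t=1.600000, y=0.760000:
  k1 = f(1.600000, 0.760000) = 0.292400
  k2 = f(1.835000, 0.828714) = 0.183233
  y ← 0.760000 + 0.47·0.183233 = 0.846120
y(2.07) ≈ 0.8461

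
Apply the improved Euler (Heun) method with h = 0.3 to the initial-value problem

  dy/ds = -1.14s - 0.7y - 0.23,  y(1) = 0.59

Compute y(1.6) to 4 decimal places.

-0.4623

Heun: k1 = f(s_n, y_n); k2 = f(s_n + h, y_n + h·k1); y_{n+1} = y_n + (h/2)·(k1 + k2).
s=1.000000, y=0.590000:
  k1 = f(1.000000, 0.590000) = -1.783000
  k2 = f(1.300000, 0.055100) = -1.750570
  y ← 0.590000 + (0.3/2)·(-1.783000 + (-1.750570)) = 0.059964
s=1.300000, y=0.059964:
  k1 = f(1.300000, 0.059964) = -1.753975
  k2 = f(1.600000, -0.466228) = -1.727640
  y ← 0.059964 + (0.3/2)·(-1.753975 + (-1.727640)) = -0.462278
y(1.6) ≈ -0.4623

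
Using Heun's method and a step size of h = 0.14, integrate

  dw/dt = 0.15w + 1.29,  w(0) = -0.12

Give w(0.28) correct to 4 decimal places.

0.2437

Heun: k1 = f(t_n, w_n); k2 = f(t_n + h, w_n + h·k1); w_{n+1} = w_n + (h/2)·(k1 + k2).
t=0.000000, w=-0.120000:
  k1 = f(0.000000, -0.120000) = 1.272000
  k2 = f(0.140000, 0.058080) = 1.298712
  w ← -0.120000 + (0.14/2)·(1.272000 + 1.298712) = 0.059950
t=0.140000, w=0.059950:
  k1 = f(0.140000, 0.059950) = 1.298992
  k2 = f(0.280000, 0.241809) = 1.326271
  w ← 0.059950 + (0.14/2)·(1.298992 + 1.326271) = 0.243718
w(0.28) ≈ 0.2437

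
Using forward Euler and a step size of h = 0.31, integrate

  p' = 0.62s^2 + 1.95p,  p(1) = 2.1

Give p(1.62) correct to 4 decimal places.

Euler: p_{n+1} = p_n + h·f(s_n, p_n).
s=1.000000, p=2.100000: f=4.715000 → p ← 2.100000 + 0.31·4.715000 = 3.561650
s=1.310000, p=3.561650: f=8.009199 → p ← 3.561650 + 0.31·8.009199 = 6.044502
p(1.62) ≈ 6.0445

6.0445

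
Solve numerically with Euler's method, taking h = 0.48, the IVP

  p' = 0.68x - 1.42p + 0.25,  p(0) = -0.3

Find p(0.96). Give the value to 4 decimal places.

Euler: p_{n+1} = p_n + h·f(x_n, p_n).
x=0.000000, p=-0.300000: f=0.676000 → p ← -0.300000 + 0.48·0.676000 = 0.024480
x=0.480000, p=0.024480: f=0.541638 → p ← 0.024480 + 0.48·0.541638 = 0.284466
p(0.96) ≈ 0.2845

0.2845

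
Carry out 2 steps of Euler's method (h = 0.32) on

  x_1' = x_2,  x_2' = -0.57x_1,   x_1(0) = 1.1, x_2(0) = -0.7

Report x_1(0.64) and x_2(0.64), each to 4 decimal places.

0.5878, -1.0604

Euler on (x_1,x_2): x_1_{n+1} = x_1_n + h·x_1', x_2_{n+1} = x_2_n + h·x_2'.
0.000000: (1.100000, -0.700000); f=(-0.700000, -0.627000) → (0.876000, -0.900640)
0.320000: (0.876000, -0.900640); f=(-0.900640, -0.499320) → (0.587795, -1.060422)
(x_1(0.64), x_2(0.64)) ≈ (0.5878, -1.0604)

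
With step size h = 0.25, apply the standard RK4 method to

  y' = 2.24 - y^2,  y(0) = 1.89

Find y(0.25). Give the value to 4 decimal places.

1.6718

RK4: k1 = f(t_n, y_n); k2 = f(t_n + h/2, y_n + (h/2)·k1); k3 = f(t_n + h/2, y_n + (h/2)·k2); k4 = f(t_n + h, y_n + h·k3); y_{n+1} = y_n + (h/6)·(k1 + 2k2 + 2k3 + k4).
t=0.000000, y=1.890000:
  k1 = f(0.000000, 1.890000) = -1.332100
  k2 = f(0.125000, 1.723488) = -0.730409
  k3 = f(0.125000, 1.798699) = -0.995318
  k4 = f(0.250000, 1.641171) = -0.453441
  y ← 1.890000 + (0.25/6)·(k1 + 2k2 + 2k3 + k4) = 1.671792
y(0.25) ≈ 1.6718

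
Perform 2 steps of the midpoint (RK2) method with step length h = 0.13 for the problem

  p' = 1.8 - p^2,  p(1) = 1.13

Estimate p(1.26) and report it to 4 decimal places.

Midpoint: k1 = f(x_n, p_n); k2 = f(x_n + h/2, p_n + (h/2)·k1); p_{n+1} = p_n + h·k2.
x=1.000000, p=1.130000:
  k1 = f(1.000000, 1.130000) = 0.523100
  k2 = f(1.065000, 1.164001) = 0.445101
  p ← 1.130000 + 0.13·0.445101 = 1.187863
x=1.130000, p=1.187863:
  k1 = f(1.130000, 1.187863) = 0.388981
  k2 = f(1.195000, 1.213147) = 0.328275
  p ← 1.187863 + 0.13·0.328275 = 1.230539
p(1.26) ≈ 1.2305

1.2305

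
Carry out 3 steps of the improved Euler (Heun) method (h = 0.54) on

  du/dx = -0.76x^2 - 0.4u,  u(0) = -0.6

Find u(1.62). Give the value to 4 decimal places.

Heun: k1 = f(x_n, u_n); k2 = f(x_n + h, u_n + h·k1); u_{n+1} = u_n + (h/2)·(k1 + k2).
x=0.000000, u=-0.600000:
  k1 = f(0.000000, -0.600000) = 0.240000
  k2 = f(0.540000, -0.470400) = -0.033456
  u ← -0.600000 + (0.54/2)·(0.240000 + (-0.033456)) = -0.544233
x=0.540000, u=-0.544233:
  k1 = f(0.540000, -0.544233) = -0.003923
  k2 = f(1.080000, -0.546351) = -0.667923
  u ← -0.544233 + (0.54/2)·(-0.003923 + (-0.667923)) = -0.725632
x=1.080000, u=-0.725632:
  k1 = f(1.080000, -0.725632) = -0.596211
  k2 = f(1.620000, -1.047586) = -1.575510
  u ← -0.725632 + (0.54/2)·(-0.596211 + (-1.575510)) = -1.311996
u(1.62) ≈ -1.3120

-1.3120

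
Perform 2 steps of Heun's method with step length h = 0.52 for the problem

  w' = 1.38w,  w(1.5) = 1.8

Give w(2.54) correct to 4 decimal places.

Heun: k1 = f(x_n, w_n); k2 = f(x_n + h, w_n + h·k1); w_{n+1} = w_n + (h/2)·(k1 + k2).
x=1.500000, w=1.800000:
  k1 = f(1.500000, 1.800000) = 2.484000
  k2 = f(2.020000, 3.091680) = 4.266518
  w ← 1.800000 + (0.52/2)·(2.484000 + 4.266518) = 3.555135
x=2.020000, w=3.555135:
  k1 = f(2.020000, 3.555135) = 4.906086
  k2 = f(2.540000, 6.106300) = 8.426693
  w ← 3.555135 + (0.52/2)·(4.906086 + 8.426693) = 7.021657
w(2.54) ≈ 7.0217

7.0217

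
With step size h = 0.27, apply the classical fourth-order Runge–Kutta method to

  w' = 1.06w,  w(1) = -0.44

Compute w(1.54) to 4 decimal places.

RK4: k1 = f(t_n, w_n); k2 = f(t_n + h/2, w_n + (h/2)·k1); k3 = f(t_n + h/2, w_n + (h/2)·k2); k4 = f(t_n + h, w_n + h·k3); w_{n+1} = w_n + (h/6)·(k1 + 2k2 + 2k3 + k4).
t=1.000000, w=-0.440000:
  k1 = f(1.000000, -0.440000) = -0.466400
  k2 = f(1.135000, -0.502964) = -0.533142
  k3 = f(1.135000, -0.511974) = -0.542693
  k4 = f(1.270000, -0.586527) = -0.621719
  w ← -0.440000 + (0.27/6)·(k1 + 2k2 + 2k3 + k4) = -0.585790
t=1.270000, w=-0.585790:
  k1 = f(1.270000, -0.585790) = -0.620938
  k2 = f(1.405000, -0.669617) = -0.709794
  k3 = f(1.405000, -0.681613) = -0.722509
  k4 = f(1.540000, -0.780868) = -0.827720
  w ← -0.585790 + (0.27/6)·(k1 + 2k2 + 2k3 + k4) = -0.779887
w(1.54) ≈ -0.7799

-0.7799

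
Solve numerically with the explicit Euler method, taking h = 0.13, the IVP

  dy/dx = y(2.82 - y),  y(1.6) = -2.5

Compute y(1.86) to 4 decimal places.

Euler: y_{n+1} = y_n + h·f(x_n, y_n).
x=1.600000, y=-2.500000: f=-13.300000 → y ← -2.500000 + 0.13·(-13.300000) = -4.229000
x=1.730000, y=-4.229000: f=-29.810221 → y ← -4.229000 + 0.13·(-29.810221) = -8.104329
y(1.86) ≈ -8.1043

-8.1043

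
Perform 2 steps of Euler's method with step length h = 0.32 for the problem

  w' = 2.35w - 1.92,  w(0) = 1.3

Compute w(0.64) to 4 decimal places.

2.2995

Euler: w_{n+1} = w_n + h·f(x_n, w_n).
x=0.000000, w=1.300000: f=1.135000 → w ← 1.300000 + 0.32·1.135000 = 1.663200
x=0.320000, w=1.663200: f=1.988520 → w ← 1.663200 + 0.32·1.988520 = 2.299526
w(0.64) ≈ 2.2995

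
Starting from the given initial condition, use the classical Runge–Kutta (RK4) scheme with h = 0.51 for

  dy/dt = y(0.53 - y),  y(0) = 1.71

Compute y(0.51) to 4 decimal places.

RK4: k1 = f(t_n, y_n); k2 = f(t_n + h/2, y_n + (h/2)·k1); k3 = f(t_n + h/2, y_n + (h/2)·k2); k4 = f(t_n + h, y_n + h·k3); y_{n+1} = y_n + (h/6)·(k1 + 2k2 + 2k3 + k4).
t=0.000000, y=1.710000:
  k1 = f(0.000000, 1.710000) = -2.017800
  k2 = f(0.255000, 1.195461) = -0.795533
  k3 = f(0.255000, 1.507139) = -1.472685
  k4 = f(0.510000, 0.958931) = -0.411315
  y ← 1.710000 + (0.51/6)·(k1 + 2k2 + 2k3 + k4) = 1.117928
y(0.51) ≈ 1.1179

1.1179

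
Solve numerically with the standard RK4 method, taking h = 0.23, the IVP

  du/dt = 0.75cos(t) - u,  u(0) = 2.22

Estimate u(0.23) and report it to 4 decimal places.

RK4: k1 = f(t_n, u_n); k2 = f(t_n + h/2, u_n + (h/2)·k1); k3 = f(t_n + h/2, u_n + (h/2)·k2); k4 = f(t_n + h, u_n + h·k3); u_{n+1} = u_n + (h/6)·(k1 + 2k2 + 2k3 + k4).
t=0.000000, u=2.220000:
  k1 = f(0.000000, 2.220000) = -1.470000
  k2 = f(0.115000, 2.050950) = -1.305904
  k3 = f(0.115000, 2.069821) = -1.324775
  k4 = f(0.230000, 1.915302) = -1.185052
  u ← 2.220000 + (0.23/6)·(k1 + 2k2 + 2k3 + k4) = 1.916538
u(0.23) ≈ 1.9165

1.9165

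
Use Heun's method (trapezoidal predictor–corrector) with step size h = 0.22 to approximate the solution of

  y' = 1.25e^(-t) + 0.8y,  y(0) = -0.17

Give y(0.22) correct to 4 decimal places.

Heun: k1 = f(t_n, y_n); k2 = f(t_n + h, y_n + h·k1); y_{n+1} = y_n + (h/2)·(k1 + k2).
t=0.000000, y=-0.170000:
  k1 = f(0.000000, -0.170000) = 1.114000
  k2 = f(0.220000, 0.075080) = 1.063212
  y ← -0.170000 + (0.22/2)·(1.114000 + 1.063212) = 0.069493
y(0.22) ≈ 0.0695

0.0695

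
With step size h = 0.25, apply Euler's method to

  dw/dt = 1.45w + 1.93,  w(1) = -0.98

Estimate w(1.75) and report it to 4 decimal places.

-0.4431

Euler: w_{n+1} = w_n + h·f(t_n, w_n).
t=1.000000, w=-0.980000: f=0.509000 → w ← -0.980000 + 0.25·0.509000 = -0.852750
t=1.250000, w=-0.852750: f=0.693512 → w ← -0.852750 + 0.25·0.693512 = -0.679372
t=1.500000, w=-0.679372: f=0.944911 → w ← -0.679372 + 0.25·0.944911 = -0.443144
w(1.75) ≈ -0.4431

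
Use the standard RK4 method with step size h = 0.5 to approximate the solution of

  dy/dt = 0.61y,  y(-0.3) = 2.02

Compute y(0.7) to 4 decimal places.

RK4: k1 = f(t_n, y_n); k2 = f(t_n + h/2, y_n + (h/2)·k1); k3 = f(t_n + h/2, y_n + (h/2)·k2); k4 = f(t_n + h, y_n + h·k3); y_{n+1} = y_n + (h/6)·(k1 + 2k2 + 2k3 + k4).
t=-0.300000, y=2.020000:
  k1 = f(-0.300000, 2.020000) = 1.232200
  k2 = f(-0.050000, 2.328050) = 1.420111
  k3 = f(-0.050000, 2.375028) = 1.448767
  k4 = f(0.200000, 2.744383) = 1.674074
  y ← 2.020000 + (0.5/6)·(k1 + 2k2 + 2k3 + k4) = 2.740336
t=0.200000, y=2.740336:
  k1 = f(0.200000, 2.740336) = 1.671605
  k2 = f(0.450000, 3.158237) = 1.926525
  k3 = f(0.450000, 3.221967) = 1.965400
  k4 = f(0.700000, 3.723036) = 2.271052
  y ← 2.740336 + (0.5/6)·(k1 + 2k2 + 2k3 + k4) = 3.717544
y(0.7) ≈ 3.7175

3.7175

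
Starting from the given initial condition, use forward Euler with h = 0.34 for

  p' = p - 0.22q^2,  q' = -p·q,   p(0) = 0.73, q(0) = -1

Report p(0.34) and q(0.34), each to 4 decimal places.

0.9034, -0.7518

Euler on (p,q): p_{n+1} = p_n + h·p', q_{n+1} = q_n + h·q'.
0.000000: (0.730000, -1.000000); f=(0.510000, 0.730000) → (0.903400, -0.751800)
(p(0.34), q(0.34)) ≈ (0.9034, -0.7518)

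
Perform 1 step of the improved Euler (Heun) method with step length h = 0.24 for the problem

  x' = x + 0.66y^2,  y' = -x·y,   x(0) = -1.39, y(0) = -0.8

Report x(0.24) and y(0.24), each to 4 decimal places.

-1.6106, -1.1411

Heun on (x,y): k1 = f(t_n, state_n); k2 = f(t_n + h, state_n + h·k1); state_{n+1} = state_n + (h/2)·(k1 + k2).
0.000000: (-1.390000, -0.800000)
  k1 = (-0.967600, -1.112000)
  predictor → (-1.622224, -1.066880)
  k2 = (-0.870990, -1.730718)
  → (-1.610631, -1.141126)
(x(0.24), y(0.24)) ≈ (-1.6106, -1.1411)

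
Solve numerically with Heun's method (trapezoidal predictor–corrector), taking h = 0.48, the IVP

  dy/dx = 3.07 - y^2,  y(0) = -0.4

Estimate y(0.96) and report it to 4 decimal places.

1.1907

Heun: k1 = f(x_n, y_n); k2 = f(x_n + h, y_n + h·k1); y_{n+1} = y_n + (h/2)·(k1 + k2).
x=0.000000, y=-0.400000:
  k1 = f(0.000000, -0.400000) = 2.910000
  k2 = f(0.480000, 0.996800) = 2.076390
  y ← -0.400000 + (0.48/2)·(2.910000 + 2.076390) = 0.796734
x=0.480000, y=0.796734:
  k1 = f(0.480000, 0.796734) = 2.435216
  k2 = f(0.960000, 1.965637) = -0.793729
  y ← 0.796734 + (0.48/2)·(2.435216 + (-0.793729)) = 1.190690
y(0.96) ≈ 1.1907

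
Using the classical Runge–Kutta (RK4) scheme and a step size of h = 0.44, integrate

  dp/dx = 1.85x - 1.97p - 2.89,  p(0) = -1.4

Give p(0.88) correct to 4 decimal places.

RK4: k1 = f(x_n, p_n); k2 = f(x_n + h/2, p_n + (h/2)·k1); k3 = f(x_n + h/2, p_n + (h/2)·k2); k4 = f(x_n + h, p_n + h·k3); p_{n+1} = p_n + (h/6)·(k1 + 2k2 + 2k3 + k4).
x=0.000000, p=-1.400000:
  k1 = f(0.000000, -1.400000) = -0.132000
  k2 = f(0.220000, -1.429040) = 0.332209
  k3 = f(0.220000, -1.326914) = 0.131021
  k4 = f(0.440000, -1.342351) = 0.568431
  p ← -1.400000 + (0.44/6)·(k1 + 2k2 + 2k3 + k4) = -1.300055
x=0.440000, p=-1.300055:
  k1 = f(0.440000, -1.300055) = 0.485108
  k2 = f(0.660000, -1.193331) = 0.681862
  k3 = f(0.660000, -1.150045) = 0.596589
  k4 = f(0.880000, -1.037556) = 0.781985
  p ← -1.300055 + (0.44/6)·(k1 + 2k2 + 2k3 + k4) = -1.019628
p(0.88) ≈ -1.0196

-1.0196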